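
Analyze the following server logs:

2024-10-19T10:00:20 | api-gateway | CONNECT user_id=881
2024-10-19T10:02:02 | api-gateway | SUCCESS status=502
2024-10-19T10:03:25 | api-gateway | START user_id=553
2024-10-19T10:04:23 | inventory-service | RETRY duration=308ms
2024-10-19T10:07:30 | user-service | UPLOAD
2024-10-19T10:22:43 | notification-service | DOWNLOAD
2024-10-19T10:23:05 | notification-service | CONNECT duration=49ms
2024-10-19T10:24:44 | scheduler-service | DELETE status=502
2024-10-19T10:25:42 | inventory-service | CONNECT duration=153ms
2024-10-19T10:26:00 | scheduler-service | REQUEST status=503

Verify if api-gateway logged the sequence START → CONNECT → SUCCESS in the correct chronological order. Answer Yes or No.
No

To verify sequence order:

1. Find all events in sequence START → CONNECT → SUCCESS for api-gateway
2. Extract their timestamps
3. Check if timestamps are in ascending order
4. Result: No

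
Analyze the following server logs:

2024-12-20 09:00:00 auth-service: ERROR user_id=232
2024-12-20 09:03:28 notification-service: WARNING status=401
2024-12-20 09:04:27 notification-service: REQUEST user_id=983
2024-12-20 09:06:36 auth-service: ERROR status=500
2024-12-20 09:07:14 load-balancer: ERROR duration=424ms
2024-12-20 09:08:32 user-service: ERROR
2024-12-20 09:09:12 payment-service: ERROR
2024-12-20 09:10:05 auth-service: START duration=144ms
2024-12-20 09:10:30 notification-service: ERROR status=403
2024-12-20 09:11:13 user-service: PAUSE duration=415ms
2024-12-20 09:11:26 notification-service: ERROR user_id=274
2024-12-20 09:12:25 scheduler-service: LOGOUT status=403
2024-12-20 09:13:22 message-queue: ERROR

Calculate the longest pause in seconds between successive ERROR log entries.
396

To find the longest gap:

1. Extract all ERROR events in chronological order
2. Calculate time differences between consecutive events
3. Find the maximum difference
4. Longest gap: 396 seconds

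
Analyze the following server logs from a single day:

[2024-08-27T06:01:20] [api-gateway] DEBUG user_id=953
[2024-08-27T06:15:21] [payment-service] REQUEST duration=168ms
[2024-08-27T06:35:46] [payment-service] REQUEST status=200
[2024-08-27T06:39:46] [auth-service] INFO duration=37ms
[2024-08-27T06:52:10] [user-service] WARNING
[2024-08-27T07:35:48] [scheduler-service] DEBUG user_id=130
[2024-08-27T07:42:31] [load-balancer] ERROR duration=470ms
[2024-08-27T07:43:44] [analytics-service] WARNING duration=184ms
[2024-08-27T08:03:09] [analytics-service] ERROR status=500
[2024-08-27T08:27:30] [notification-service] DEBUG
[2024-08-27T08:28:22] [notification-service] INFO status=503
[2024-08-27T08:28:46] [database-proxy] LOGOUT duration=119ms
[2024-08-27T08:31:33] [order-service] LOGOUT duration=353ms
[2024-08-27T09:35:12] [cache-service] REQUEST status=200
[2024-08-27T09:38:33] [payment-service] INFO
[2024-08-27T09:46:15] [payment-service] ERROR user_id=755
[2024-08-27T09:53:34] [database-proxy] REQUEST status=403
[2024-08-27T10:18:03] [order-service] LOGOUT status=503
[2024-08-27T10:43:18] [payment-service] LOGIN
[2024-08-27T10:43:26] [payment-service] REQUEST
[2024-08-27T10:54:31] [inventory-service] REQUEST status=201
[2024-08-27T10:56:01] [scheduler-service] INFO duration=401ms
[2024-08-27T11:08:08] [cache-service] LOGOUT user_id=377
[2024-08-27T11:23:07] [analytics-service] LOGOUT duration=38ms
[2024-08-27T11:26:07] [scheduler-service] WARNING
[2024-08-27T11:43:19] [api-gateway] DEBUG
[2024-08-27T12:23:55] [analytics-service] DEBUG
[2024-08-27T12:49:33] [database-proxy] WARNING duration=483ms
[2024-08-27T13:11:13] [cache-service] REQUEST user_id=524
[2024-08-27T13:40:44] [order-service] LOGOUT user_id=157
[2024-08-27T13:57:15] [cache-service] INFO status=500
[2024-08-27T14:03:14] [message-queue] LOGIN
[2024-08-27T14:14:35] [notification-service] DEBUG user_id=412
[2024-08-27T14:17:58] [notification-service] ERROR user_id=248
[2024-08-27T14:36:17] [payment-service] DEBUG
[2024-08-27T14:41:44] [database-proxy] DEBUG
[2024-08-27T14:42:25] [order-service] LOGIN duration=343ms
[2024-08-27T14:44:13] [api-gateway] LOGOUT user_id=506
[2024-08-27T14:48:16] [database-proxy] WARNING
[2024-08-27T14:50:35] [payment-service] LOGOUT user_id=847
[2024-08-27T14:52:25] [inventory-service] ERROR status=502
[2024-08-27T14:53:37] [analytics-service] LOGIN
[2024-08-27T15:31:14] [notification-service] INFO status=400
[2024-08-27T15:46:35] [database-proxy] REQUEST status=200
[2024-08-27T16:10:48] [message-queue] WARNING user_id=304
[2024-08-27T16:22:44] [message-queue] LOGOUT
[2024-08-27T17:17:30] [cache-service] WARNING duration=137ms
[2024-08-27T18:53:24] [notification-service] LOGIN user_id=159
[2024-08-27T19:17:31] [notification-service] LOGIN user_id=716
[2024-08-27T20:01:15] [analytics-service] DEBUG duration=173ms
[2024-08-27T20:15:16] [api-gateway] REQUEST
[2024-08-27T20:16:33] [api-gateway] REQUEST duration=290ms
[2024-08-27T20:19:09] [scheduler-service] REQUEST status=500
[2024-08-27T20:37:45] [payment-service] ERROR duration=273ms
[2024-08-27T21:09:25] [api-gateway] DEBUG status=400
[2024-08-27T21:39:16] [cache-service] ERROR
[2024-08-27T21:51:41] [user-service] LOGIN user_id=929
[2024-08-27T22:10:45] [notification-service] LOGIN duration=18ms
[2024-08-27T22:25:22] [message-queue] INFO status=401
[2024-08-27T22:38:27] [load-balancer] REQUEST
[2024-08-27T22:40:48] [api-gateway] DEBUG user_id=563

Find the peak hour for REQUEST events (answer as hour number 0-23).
20

To find the peak hour:

1. Group all REQUEST events by hour
2. Count events in each hour
3. Find hour with maximum count
4. Peak hour: 20 (with 3 events)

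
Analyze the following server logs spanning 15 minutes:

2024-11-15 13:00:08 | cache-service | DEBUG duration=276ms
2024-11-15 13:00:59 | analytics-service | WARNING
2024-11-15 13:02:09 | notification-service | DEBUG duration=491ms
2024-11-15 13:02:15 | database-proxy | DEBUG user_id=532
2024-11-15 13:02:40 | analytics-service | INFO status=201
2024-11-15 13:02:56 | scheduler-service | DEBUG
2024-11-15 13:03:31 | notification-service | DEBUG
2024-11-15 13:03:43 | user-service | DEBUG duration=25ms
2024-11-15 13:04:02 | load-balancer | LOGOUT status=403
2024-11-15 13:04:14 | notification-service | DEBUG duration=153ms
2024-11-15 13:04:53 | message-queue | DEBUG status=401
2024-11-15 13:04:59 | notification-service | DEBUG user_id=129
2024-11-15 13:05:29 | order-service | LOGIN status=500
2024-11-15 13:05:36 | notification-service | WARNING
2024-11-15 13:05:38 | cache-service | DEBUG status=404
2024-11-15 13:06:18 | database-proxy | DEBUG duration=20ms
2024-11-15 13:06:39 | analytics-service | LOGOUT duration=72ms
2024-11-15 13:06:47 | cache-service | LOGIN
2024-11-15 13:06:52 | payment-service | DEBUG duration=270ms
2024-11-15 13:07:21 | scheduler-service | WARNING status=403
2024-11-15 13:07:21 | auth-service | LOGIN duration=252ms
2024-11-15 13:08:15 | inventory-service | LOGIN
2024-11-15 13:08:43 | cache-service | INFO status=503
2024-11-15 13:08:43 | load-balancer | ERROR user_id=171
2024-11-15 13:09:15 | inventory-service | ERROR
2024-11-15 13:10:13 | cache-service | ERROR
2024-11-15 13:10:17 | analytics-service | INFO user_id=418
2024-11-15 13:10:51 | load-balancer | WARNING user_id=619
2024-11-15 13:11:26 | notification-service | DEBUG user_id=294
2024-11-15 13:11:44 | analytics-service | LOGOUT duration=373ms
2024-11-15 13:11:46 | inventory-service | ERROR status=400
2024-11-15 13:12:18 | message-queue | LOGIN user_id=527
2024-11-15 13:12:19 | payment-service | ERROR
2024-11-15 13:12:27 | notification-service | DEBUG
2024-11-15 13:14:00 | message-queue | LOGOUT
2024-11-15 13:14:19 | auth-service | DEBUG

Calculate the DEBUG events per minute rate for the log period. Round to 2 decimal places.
1.0

To calculate the rate:

1. Count total DEBUG events: 15
2. Total time period: 15 minutes
3. Rate = 15 / 15 = 1.0 events per minute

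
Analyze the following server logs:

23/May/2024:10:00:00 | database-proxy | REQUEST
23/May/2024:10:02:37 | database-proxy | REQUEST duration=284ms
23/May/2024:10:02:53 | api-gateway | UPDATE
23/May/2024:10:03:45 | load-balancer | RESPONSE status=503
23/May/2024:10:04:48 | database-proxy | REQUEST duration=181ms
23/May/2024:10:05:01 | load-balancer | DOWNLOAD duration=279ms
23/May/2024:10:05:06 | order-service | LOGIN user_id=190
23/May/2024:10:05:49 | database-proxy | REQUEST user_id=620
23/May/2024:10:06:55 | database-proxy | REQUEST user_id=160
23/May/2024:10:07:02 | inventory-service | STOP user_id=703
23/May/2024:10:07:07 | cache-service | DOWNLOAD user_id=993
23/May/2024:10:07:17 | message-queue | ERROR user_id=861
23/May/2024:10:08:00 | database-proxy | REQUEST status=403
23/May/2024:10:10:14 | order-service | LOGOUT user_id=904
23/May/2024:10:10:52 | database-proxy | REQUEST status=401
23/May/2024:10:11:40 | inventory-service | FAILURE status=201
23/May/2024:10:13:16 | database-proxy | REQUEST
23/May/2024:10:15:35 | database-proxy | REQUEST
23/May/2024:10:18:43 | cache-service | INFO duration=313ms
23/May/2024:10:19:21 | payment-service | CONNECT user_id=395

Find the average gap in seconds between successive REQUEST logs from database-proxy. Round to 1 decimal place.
116.9

To calculate average interval:

1. Find all REQUEST events for database-proxy in order
2. Calculate time gaps between consecutive events
3. Compute mean of gaps: 935 / 8 = 116.9 seconds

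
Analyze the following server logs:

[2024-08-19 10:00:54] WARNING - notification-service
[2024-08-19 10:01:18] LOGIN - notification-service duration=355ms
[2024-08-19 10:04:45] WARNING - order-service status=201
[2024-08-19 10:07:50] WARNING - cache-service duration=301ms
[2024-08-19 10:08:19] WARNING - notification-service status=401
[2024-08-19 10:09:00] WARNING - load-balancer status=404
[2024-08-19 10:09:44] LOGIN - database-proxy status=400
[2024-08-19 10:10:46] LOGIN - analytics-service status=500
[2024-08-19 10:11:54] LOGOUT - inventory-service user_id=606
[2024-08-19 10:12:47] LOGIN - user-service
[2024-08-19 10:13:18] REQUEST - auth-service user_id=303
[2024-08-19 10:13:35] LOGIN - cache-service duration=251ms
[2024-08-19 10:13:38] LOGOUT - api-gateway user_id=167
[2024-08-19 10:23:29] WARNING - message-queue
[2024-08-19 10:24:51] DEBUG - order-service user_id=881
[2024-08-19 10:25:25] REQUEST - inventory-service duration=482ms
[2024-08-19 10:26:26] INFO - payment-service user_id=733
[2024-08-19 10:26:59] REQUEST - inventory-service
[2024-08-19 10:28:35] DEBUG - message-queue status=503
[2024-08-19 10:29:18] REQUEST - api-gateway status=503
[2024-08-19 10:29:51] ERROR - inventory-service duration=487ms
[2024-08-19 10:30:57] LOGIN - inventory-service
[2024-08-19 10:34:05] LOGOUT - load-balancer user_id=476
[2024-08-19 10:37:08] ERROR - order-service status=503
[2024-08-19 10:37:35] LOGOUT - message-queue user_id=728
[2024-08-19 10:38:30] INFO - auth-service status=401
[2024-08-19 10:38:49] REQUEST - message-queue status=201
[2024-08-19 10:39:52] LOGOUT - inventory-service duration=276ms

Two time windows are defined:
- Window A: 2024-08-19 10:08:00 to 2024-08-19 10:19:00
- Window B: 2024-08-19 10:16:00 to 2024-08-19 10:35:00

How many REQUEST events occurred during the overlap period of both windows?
0

To find overlap events:

1. Window A: 2024-08-19 10:08:00 to 2024-08-19 10:19:00
2. Window B: 2024-08-19 10:16:00 to 2024-08-19 10:35:00
3. Overlap period: 2024-08-19 10:16:00 to 2024-08-19 10:19:00
4. Count REQUEST events in overlap: 0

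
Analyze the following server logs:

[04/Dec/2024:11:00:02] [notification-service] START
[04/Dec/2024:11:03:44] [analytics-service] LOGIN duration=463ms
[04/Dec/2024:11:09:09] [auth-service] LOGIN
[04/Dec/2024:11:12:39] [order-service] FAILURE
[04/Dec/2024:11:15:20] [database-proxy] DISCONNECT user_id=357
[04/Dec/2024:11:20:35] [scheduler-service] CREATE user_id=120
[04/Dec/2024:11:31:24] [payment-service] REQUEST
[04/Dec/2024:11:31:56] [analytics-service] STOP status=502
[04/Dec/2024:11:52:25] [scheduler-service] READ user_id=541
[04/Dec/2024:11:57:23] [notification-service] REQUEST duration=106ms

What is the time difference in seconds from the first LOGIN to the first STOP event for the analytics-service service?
1692

To find the time between events:

1. Locate the first LOGIN event for analytics-service: 04/Dec/2024:11:03:44
2. Locate the first STOP event for analytics-service: 04/Dec/2024:11:31:56
3. Calculate the difference: 04/Dec/2024:11:31:56 - 04/Dec/2024:11:03:44 = 1692 seconds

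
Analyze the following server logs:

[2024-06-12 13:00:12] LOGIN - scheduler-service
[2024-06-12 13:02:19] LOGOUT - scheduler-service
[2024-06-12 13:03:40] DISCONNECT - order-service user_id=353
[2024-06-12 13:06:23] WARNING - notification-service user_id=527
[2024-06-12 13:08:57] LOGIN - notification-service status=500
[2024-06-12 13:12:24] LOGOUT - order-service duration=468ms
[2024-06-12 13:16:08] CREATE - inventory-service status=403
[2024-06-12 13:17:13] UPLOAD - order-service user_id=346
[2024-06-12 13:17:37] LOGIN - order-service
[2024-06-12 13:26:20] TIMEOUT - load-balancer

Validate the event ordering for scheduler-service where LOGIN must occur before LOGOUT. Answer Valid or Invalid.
Valid

To validate ordering:

1. Required order: LOGIN → LOGOUT
2. Rule: LOGIN must occur before LOGOUT
3. Check actual order of events for scheduler-service
4. Result: Valid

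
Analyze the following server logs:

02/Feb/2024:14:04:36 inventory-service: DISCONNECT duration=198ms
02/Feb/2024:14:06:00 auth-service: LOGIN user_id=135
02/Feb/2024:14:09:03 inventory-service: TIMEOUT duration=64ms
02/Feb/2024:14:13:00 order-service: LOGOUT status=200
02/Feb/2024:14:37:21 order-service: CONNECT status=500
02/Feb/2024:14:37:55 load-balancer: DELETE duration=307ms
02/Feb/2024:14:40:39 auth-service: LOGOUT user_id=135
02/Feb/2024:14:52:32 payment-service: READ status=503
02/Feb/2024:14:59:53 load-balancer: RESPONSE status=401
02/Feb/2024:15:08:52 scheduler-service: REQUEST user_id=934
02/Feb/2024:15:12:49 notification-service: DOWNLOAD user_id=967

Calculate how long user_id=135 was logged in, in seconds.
2079

To calculate session duration:

1. Find LOGIN event for user_id=135: 02/Feb/2024:14:06:00
2. Find LOGOUT event for user_id=135: 02/Feb/2024:14:40:39
3. Session duration: 02/Feb/2024:14:40:39 - 02/Feb/2024:14:06:00 = 2079 seconds (34 minutes)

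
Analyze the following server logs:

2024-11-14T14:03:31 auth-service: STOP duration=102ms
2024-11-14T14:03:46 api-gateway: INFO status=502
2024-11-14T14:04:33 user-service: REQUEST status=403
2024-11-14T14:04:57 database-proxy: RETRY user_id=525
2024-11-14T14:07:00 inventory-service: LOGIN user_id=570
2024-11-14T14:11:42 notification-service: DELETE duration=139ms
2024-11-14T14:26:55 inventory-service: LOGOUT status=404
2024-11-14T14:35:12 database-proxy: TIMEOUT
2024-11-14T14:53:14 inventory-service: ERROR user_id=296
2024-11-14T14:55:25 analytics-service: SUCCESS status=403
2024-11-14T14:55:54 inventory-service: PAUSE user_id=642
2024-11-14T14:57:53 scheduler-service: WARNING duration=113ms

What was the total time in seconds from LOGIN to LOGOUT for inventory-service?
1195

To calculate state duration:

1. Find LOGIN event for inventory-service: 2024-11-14T14:07:00
2. Find LOGOUT event for inventory-service: 2024-11-14T14:26:55
3. Calculate duration: 2024-11-14T14:26:55 - 2024-11-14T14:07:00 = 1195 seconds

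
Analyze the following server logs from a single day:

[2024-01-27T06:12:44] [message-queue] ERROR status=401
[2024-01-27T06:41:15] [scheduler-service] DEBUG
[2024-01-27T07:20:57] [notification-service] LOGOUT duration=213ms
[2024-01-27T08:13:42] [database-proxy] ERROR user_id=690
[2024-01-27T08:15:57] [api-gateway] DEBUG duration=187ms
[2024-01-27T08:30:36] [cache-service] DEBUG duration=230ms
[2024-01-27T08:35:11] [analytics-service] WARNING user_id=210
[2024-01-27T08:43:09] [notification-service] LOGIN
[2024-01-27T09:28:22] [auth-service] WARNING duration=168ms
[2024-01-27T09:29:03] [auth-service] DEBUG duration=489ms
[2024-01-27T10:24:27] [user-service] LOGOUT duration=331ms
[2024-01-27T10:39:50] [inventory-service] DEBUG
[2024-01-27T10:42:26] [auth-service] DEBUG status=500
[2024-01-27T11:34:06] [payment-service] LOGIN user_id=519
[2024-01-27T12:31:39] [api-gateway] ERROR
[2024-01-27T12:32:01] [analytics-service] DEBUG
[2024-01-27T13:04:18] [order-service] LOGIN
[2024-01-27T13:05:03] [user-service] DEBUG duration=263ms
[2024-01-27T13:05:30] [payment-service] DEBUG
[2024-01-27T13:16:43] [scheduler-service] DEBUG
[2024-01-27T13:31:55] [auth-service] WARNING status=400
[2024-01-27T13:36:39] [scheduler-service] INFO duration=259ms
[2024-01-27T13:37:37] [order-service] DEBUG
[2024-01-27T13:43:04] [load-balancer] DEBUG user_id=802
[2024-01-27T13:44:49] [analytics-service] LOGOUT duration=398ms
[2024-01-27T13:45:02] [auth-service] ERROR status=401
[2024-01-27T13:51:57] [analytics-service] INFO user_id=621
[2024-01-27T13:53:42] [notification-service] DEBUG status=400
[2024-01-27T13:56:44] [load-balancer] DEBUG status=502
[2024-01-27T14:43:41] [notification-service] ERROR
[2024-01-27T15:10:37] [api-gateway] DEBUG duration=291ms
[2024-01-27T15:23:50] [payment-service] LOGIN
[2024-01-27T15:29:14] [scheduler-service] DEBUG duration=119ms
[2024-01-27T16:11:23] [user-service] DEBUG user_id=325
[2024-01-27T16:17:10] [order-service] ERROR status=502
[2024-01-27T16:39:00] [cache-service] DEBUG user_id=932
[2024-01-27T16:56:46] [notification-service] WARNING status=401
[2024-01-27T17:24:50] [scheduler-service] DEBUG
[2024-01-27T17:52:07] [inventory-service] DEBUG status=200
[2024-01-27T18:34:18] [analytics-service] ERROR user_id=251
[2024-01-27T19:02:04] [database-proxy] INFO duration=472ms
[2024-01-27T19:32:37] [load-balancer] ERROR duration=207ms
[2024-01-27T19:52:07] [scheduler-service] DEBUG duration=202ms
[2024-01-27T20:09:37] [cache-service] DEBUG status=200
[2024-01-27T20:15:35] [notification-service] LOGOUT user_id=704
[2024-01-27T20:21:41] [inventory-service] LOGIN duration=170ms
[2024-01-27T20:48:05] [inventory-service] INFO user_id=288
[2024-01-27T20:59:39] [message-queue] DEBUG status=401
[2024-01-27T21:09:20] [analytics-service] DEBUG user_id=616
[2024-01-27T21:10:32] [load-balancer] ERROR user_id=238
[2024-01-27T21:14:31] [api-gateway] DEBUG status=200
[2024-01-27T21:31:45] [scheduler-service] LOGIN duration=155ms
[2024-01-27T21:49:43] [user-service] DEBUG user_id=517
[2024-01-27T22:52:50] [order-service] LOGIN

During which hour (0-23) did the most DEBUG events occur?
13

To find the peak hour:

1. Group all DEBUG events by hour
2. Count events in each hour
3. Find hour with maximum count
4. Peak hour: 13 (with 7 events)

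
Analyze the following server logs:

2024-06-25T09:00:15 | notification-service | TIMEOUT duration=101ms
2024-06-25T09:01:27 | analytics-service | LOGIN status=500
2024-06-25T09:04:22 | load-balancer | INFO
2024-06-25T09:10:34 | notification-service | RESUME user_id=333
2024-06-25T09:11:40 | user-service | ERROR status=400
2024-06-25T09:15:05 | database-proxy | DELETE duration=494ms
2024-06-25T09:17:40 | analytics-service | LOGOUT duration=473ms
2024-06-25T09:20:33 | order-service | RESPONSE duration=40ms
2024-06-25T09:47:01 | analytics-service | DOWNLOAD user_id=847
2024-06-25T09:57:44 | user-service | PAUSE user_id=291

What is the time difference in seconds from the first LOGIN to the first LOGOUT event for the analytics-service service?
973

To find the time between events:

1. Locate the first LOGIN event for analytics-service: 2024-06-25T09:01:27
2. Locate the first LOGOUT event for analytics-service: 2024-06-25T09:17:40
3. Calculate the difference: 2024-06-25T09:17:40 - 2024-06-25T09:01:27 = 973 seconds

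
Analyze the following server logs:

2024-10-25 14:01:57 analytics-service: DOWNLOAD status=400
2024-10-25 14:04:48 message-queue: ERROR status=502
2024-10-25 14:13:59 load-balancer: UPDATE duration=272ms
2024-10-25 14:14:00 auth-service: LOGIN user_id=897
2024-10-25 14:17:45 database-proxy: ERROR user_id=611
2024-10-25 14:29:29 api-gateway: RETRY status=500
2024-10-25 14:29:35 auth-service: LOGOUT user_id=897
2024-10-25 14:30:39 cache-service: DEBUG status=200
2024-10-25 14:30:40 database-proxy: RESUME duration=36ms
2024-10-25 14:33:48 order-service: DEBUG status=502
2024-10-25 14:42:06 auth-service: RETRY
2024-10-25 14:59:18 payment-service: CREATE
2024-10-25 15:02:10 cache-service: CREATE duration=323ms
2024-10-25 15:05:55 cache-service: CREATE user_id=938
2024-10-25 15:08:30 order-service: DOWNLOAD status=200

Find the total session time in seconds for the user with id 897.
935

To calculate session duration:

1. Find LOGIN event for user_id=897: 2024-10-25 14:14:00
2. Find LOGOUT event for user_id=897: 2024-10-25 14:29:35
3. Session duration: 2024-10-25 14:29:35 - 2024-10-25 14:14:00 = 935 seconds (15 minutes)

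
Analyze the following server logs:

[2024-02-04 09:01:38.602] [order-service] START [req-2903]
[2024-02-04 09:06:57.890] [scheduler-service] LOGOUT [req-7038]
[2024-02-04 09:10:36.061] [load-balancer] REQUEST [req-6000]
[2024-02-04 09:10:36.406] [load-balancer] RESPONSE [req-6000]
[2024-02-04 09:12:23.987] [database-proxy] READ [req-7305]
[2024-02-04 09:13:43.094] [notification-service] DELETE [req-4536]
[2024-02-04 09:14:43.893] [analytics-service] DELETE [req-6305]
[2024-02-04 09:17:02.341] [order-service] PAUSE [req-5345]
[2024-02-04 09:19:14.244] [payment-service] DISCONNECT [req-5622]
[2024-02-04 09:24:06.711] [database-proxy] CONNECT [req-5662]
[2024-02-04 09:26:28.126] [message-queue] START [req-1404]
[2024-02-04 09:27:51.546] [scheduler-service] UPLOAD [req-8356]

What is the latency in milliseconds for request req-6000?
345

To calculate latency:

1. Find REQUEST with id req-6000: 2024-02-04 09:10:36.061
2. Find RESPONSE with id req-6000: 2024-02-04 09:10:36.406
3. Latency: 2024-02-04 09:10:36.406 - 2024-02-04 09:10:36.061 = 345ms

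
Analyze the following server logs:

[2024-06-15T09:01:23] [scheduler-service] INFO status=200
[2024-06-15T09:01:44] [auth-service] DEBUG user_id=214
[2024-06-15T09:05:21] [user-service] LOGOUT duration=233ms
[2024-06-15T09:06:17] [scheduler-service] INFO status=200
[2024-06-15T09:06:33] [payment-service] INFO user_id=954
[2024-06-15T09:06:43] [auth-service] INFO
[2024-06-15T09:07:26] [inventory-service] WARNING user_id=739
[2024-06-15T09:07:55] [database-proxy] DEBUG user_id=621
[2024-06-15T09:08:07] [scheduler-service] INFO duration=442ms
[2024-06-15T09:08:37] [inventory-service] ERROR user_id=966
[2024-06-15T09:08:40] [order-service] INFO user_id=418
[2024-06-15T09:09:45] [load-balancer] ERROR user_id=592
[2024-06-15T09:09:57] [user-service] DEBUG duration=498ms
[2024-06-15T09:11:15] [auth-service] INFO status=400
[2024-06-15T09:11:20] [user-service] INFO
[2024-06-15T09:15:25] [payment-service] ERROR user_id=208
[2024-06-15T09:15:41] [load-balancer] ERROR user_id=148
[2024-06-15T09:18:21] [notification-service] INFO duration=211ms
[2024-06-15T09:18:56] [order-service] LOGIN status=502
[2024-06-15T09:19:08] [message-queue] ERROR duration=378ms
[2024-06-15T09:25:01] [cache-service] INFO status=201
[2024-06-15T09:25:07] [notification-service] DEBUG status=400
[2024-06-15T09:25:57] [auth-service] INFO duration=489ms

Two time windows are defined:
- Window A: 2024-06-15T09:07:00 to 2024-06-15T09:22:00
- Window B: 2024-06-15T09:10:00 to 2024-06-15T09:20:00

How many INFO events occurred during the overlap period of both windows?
3

To find overlap events:

1. Window A: 2024-06-15T09:07:00 to 2024-06-15T09:22:00
2. Window B: 2024-06-15T09:10:00 to 2024-06-15T09:20:00
3. Overlap period: 2024-06-15T09:10:00 to 2024-06-15T09:20:00
4. Count INFO events in overlap: 3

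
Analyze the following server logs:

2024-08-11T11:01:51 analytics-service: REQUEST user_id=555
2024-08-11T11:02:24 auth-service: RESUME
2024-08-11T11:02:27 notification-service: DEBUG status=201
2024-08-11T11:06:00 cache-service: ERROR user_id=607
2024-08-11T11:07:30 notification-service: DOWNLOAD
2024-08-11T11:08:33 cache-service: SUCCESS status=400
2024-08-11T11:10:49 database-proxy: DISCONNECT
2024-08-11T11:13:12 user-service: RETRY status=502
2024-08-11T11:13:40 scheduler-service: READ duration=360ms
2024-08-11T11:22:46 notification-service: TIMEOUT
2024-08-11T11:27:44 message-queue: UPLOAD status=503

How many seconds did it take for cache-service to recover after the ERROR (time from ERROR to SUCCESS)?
153

To calculate recovery time:

1. Find ERROR event for cache-service: 2024-08-11T11:06:00
2. Find next SUCCESS event for cache-service: 2024-08-11T11:08:33
3. Recovery time: 2024-08-11T11:08:33 - 2024-08-11T11:06:00 = 153 seconds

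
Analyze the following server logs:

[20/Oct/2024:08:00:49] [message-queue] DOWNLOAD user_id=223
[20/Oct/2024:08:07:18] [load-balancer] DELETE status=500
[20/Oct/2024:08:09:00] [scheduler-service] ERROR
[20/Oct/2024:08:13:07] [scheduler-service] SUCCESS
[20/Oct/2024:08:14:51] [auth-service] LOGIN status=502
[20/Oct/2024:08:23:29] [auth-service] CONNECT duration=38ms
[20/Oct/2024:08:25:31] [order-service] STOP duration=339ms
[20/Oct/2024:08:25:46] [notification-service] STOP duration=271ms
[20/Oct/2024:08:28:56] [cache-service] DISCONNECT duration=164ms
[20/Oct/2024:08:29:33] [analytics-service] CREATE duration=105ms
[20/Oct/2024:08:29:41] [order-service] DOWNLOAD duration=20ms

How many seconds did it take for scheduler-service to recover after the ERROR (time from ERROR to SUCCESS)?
247

To calculate recovery time:

1. Find ERROR event for scheduler-service: 20/Oct/2024:08:09:00
2. Find next SUCCESS event for scheduler-service: 20/Oct/2024:08:13:07
3. Recovery time: 20/Oct/2024:08:13:07 - 20/Oct/2024:08:09:00 = 247 seconds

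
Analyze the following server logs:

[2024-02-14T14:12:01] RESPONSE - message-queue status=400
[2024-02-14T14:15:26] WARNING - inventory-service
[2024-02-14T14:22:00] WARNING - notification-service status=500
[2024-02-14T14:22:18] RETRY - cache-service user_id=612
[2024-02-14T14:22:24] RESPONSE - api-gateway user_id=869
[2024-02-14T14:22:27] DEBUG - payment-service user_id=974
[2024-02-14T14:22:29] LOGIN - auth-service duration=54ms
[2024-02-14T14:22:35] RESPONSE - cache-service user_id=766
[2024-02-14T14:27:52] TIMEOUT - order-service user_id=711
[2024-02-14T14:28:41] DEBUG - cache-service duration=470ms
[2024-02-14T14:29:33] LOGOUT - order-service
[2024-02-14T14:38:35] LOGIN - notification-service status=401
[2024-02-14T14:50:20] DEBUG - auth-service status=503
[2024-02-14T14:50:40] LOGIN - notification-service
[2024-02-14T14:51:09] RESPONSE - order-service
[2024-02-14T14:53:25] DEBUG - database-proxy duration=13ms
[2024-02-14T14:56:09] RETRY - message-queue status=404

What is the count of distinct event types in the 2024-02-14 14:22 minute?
5

To count unique event types:

1. Filter events in the minute starting at 2024-02-14 14:22
2. Extract event types from matching entries
3. Count unique types: 5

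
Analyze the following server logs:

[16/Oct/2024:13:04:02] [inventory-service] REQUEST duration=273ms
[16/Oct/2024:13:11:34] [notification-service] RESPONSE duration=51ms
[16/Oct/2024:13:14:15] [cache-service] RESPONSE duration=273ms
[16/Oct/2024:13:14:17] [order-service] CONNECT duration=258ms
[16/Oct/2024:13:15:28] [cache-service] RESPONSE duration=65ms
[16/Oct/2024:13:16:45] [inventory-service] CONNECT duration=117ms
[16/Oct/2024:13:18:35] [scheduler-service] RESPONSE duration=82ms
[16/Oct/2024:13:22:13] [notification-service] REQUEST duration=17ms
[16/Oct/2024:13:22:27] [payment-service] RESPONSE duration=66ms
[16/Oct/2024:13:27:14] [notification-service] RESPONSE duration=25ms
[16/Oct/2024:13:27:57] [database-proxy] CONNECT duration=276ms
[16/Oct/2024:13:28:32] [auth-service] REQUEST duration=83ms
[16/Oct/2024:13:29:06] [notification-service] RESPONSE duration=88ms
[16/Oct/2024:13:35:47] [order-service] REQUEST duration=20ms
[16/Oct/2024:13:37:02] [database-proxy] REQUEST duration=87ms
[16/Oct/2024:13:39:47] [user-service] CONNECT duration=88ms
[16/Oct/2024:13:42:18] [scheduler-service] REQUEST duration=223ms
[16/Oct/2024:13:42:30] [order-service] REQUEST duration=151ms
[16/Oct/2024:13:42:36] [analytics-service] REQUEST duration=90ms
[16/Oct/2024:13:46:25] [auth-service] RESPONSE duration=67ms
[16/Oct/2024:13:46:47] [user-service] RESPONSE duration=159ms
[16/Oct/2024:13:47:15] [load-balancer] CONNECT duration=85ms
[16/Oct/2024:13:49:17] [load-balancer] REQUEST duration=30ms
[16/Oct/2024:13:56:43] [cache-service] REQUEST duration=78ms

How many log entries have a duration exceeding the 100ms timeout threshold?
8

To count timeouts:

1. Threshold: 100ms
2. Extract duration from each log entry
3. Count entries where duration > 100
4. Timeout count: 8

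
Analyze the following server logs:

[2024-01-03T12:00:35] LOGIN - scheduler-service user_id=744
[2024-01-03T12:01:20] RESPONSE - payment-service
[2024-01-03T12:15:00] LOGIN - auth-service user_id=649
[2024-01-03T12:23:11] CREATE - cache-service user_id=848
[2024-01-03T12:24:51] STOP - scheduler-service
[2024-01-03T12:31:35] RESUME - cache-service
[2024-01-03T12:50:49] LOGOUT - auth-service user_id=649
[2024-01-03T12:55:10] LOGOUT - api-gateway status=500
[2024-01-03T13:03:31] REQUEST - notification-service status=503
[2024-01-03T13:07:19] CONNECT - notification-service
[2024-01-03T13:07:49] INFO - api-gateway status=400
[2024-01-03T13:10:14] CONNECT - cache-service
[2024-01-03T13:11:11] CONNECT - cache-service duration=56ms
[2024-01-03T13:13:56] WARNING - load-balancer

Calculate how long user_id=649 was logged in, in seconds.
2149

To calculate session duration:

1. Find LOGIN event for user_id=649: 2024-01-03T12:15:00
2. Find LOGOUT event for user_id=649: 2024-01-03T12:50:49
3. Session duration: 2024-01-03T12:50:49 - 2024-01-03T12:15:00 = 2149 seconds (35 minutes)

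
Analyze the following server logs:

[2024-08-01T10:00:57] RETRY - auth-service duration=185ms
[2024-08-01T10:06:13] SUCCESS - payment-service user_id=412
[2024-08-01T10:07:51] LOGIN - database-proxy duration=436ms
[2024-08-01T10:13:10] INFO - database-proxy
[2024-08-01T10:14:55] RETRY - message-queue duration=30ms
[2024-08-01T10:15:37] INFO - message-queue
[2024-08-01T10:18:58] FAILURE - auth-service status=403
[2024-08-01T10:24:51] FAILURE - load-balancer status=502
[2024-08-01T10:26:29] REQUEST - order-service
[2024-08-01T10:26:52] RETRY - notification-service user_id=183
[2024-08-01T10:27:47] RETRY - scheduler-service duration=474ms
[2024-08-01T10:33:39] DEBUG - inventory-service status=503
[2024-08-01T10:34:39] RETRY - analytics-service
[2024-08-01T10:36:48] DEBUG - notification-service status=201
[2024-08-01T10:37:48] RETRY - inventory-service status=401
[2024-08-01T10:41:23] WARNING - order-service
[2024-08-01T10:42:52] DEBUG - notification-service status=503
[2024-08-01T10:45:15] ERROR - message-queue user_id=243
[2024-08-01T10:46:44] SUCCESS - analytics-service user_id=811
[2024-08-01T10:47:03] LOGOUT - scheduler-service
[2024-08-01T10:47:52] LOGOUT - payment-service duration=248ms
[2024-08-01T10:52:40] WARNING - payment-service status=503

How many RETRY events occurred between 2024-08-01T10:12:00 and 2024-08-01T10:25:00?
1

To count events in the time window:

1. Window boundaries: 2024-08-01T10:12:00 to 2024-08-01T10:25:00
2. Filter for RETRY events within this window
3. Count matching events: 1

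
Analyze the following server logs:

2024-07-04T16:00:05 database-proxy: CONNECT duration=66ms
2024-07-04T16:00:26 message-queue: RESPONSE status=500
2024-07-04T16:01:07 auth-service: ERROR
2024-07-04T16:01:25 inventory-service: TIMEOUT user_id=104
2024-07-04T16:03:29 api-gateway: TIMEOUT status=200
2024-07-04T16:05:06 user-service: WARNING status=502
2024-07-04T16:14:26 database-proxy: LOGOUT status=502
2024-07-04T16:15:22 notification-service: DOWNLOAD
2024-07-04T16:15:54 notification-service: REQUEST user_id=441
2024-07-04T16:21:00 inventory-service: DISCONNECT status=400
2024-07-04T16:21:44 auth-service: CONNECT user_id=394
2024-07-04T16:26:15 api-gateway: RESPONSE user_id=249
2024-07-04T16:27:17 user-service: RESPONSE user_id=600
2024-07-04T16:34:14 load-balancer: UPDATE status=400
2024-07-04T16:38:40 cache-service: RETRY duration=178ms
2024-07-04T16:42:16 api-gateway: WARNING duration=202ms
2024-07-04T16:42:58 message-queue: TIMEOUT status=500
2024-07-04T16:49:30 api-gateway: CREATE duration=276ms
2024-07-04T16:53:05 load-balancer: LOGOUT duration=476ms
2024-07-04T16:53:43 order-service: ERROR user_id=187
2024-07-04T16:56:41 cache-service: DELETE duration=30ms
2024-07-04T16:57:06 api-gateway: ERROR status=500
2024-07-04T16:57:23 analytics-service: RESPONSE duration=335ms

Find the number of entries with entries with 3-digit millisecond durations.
5

To find matching entries:

1. Pattern to match: entries with 3-digit millisecond durations
2. Scan each log entry for the pattern
3. Count matches: 5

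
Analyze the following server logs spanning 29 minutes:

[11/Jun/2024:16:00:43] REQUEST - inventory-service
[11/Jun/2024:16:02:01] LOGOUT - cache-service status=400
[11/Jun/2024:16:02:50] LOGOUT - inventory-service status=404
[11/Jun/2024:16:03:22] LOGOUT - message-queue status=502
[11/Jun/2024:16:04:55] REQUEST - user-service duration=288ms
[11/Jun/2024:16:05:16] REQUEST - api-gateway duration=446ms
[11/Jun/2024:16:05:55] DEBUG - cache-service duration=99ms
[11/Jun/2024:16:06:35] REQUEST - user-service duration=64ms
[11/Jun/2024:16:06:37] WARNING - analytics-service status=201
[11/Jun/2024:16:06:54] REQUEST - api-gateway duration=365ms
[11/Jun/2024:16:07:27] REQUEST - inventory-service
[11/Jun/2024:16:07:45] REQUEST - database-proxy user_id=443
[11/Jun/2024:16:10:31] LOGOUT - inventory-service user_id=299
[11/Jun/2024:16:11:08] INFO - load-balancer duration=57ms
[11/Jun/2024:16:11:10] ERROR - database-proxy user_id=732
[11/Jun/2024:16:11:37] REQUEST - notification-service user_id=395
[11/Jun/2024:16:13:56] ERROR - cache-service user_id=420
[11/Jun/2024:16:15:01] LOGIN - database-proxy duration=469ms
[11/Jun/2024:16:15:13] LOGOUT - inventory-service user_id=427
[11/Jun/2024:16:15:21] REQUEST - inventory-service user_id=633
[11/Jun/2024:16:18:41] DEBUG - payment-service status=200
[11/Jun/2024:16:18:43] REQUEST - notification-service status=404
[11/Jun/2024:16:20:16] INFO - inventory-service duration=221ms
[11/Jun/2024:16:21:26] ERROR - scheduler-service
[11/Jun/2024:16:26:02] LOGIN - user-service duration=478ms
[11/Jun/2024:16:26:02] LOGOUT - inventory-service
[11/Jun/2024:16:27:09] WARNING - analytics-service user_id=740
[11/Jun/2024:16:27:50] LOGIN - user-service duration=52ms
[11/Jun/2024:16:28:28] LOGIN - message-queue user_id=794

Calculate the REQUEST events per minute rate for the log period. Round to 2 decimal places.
0.34

To calculate the rate:

1. Count total REQUEST events: 10
2. Total time period: 29 minutes
3. Rate = 10 / 29 = 0.34 events per minute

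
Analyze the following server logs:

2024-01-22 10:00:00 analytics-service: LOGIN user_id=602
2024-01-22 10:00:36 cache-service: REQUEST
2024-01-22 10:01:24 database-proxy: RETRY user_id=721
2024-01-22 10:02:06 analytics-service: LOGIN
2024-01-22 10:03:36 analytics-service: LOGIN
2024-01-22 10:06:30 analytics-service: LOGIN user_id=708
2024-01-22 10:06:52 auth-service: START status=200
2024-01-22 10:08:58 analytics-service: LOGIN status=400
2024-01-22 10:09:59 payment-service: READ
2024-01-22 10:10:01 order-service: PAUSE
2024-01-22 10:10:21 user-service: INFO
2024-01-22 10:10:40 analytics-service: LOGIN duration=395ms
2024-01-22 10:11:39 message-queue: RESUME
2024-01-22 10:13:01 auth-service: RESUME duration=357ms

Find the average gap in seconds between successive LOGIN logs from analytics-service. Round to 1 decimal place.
128.0

To calculate average interval:

1. Find all LOGIN events for analytics-service in order
2. Calculate time gaps between consecutive events
3. Compute mean of gaps: 640 / 5 = 128.0 seconds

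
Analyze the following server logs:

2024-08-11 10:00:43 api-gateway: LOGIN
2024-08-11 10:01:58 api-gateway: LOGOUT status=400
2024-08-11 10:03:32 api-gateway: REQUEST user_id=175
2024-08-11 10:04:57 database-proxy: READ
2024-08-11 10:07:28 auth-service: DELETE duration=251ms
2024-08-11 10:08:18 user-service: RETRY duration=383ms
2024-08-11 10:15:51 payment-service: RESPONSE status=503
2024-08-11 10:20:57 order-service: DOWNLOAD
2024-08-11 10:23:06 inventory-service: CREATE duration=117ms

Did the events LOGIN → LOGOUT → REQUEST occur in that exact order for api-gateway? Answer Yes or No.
Yes

To verify sequence order:

1. Find all events in sequence LOGIN → LOGOUT → REQUEST for api-gateway
2. Extract their timestamps
3. Check if timestamps are in ascending order
4. Result: Yes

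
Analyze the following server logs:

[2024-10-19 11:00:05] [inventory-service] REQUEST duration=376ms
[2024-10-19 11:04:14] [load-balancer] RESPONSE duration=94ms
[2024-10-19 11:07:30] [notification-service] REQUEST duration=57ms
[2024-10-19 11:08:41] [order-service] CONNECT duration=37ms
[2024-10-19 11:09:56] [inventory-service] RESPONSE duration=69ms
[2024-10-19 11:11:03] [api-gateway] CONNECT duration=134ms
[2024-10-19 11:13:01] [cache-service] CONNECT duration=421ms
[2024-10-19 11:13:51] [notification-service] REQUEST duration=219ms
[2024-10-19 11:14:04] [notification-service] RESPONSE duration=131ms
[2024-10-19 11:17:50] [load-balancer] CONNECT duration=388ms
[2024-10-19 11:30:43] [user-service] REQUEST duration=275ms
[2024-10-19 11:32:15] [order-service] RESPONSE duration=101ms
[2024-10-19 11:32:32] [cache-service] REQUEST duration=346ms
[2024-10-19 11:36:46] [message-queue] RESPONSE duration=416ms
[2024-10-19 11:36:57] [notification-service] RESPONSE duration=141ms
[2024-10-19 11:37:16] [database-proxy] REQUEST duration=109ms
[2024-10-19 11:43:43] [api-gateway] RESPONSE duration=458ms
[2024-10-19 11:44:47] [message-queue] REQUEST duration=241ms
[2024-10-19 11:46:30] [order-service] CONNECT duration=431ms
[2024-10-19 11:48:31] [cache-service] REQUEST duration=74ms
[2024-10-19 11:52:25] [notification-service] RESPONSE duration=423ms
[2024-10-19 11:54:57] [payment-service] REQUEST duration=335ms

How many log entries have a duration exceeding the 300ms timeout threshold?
9

To count timeouts:

1. Threshold: 300ms
2. Extract duration from each log entry
3. Count entries where duration > 300
4. Timeout count: 9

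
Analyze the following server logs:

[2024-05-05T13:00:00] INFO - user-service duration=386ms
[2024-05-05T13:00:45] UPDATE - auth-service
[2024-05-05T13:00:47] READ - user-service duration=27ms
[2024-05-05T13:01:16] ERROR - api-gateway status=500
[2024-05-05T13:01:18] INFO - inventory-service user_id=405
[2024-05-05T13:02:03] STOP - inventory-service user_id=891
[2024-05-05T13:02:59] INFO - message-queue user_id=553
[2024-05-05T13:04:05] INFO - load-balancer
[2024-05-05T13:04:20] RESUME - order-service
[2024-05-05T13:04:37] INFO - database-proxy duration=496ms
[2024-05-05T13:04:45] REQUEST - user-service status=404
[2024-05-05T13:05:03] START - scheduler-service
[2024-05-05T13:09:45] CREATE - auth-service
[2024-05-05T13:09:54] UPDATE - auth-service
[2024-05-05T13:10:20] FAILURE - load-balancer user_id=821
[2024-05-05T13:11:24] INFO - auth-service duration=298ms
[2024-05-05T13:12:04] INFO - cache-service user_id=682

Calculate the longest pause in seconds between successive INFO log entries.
407

To find the longest gap:

1. Extract all INFO events in chronological order
2. Calculate time differences between consecutive events
3. Find the maximum difference
4. Longest gap: 407 seconds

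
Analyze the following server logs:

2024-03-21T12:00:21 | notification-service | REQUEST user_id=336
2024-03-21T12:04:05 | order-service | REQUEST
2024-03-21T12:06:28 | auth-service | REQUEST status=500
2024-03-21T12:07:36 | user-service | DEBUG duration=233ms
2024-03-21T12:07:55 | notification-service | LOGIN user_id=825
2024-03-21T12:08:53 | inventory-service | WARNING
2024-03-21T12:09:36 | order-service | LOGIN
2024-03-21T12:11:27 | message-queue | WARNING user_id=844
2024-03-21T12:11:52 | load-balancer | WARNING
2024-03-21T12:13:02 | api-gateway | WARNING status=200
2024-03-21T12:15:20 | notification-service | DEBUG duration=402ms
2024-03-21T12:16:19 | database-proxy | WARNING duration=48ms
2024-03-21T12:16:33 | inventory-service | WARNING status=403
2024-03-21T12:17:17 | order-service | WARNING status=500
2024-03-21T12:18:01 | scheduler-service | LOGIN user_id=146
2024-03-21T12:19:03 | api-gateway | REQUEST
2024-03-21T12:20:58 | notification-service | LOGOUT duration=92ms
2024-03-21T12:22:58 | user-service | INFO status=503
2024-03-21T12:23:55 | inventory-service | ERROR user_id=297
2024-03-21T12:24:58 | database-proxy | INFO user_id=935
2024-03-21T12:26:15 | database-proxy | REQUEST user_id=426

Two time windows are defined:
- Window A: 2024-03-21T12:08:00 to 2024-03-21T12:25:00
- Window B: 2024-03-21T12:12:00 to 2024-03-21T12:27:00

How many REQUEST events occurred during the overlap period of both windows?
1

To find overlap events:

1. Window A: 2024-03-21T12:08:00 to 2024-03-21T12:25:00
2. Window B: 2024-03-21T12:12:00 to 2024-03-21T12:27:00
3. Overlap period: 2024-03-21T12:12:00 to 2024-03-21T12:25:00
4. Count REQUEST events in overlap: 1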